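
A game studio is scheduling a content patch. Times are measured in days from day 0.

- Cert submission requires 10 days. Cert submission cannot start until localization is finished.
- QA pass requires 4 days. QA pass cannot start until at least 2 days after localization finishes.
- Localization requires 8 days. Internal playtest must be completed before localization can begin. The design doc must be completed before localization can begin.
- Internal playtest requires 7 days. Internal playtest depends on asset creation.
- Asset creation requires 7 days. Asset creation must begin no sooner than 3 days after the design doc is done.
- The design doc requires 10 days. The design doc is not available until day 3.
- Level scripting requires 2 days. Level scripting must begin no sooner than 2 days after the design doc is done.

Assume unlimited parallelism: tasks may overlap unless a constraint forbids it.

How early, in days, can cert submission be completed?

After its own release at day 3, the design doc can start at day 3 and finishes at day 13.
Asset creation waits on the design doc (finishes day 13, plus 3-day gap → day 16), so it starts at day 16 and finishes at 16 + 7 = day 23.
Internal playtest waits on asset creation (finishes day 23), so it starts at day 23 and finishes at 23 + 7 = day 30.
Localization needs all of internal playtest (finishes day 30); the design doc (finishes day 13). That puts its earliest start at day 30; it finishes at 30 + 8 = day 38.
Cert submission waits on localization (finishes day 38), so it starts at day 38 and finishes at 38 + 10 = day 48.

48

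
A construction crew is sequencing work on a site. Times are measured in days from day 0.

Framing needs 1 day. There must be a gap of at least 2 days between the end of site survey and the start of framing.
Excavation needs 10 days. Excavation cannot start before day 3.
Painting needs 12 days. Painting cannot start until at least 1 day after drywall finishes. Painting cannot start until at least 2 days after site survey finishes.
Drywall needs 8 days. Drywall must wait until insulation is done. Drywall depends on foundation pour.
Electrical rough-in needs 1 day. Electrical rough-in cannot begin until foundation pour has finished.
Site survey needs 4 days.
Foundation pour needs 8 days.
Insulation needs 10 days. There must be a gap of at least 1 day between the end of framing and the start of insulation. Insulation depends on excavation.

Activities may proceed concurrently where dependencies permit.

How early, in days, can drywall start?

Foundation pour has no prerequisites, so it starts at day 0 and finishes at day 8.
After its own release at day 3, excavation can start at day 3 and finishes at day 13.
Site survey can start immediately at day 0; it finishes at day 4.
Framing cannot begin until site survey (finishes day 4, plus 2-day gap → day 6). It runs from day 6 to 6 + 1 = day 7.
Insulation cannot start until framing (finishes day 7, plus 1-day gap → day 8); excavation (finishes day 13). The controlling bound is day 13, so insulation finishes at 13 + 10 = day 23.
Drywall waits on insulation (finishes day 23); foundation pour (finishes day 8). The latest of these is day 23, which is the earliest drywall can start.

23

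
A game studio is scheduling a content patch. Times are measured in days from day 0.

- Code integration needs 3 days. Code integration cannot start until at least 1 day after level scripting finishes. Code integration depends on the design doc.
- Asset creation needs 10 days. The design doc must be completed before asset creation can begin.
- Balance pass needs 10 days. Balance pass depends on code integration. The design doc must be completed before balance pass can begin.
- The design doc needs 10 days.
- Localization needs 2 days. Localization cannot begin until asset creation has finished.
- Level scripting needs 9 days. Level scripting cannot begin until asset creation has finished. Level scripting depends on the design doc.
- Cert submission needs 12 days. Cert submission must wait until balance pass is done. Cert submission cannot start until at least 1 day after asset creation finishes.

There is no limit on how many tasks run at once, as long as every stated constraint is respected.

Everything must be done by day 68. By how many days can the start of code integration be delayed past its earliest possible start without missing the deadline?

The design doc can start immediately at day 0; it finishes at day 10.
Asset creation waits on the design doc (finishes day 10), so it starts at day 10 and finishes at 10 + 10 = day 20.
Level scripting has to wait for asset creation (finishes day 20); the design doc (finishes day 10). The latest of these is day 20, so level scripting runs day 20 to 20 + 9 = day 29.
Code integration needs all of level scripting (finishes day 29, plus 1-day gap → day 30); the design doc (finishes day 10). That puts its earliest start at day 30; it finishes at 30 + 3 = day 33.

Working backward from the deadline:
Cert submission must finish by day 68; it takes 12 days, so it must start by 68 − 12 = day 56.
Balance pass feeds into cert submission (must start by day 56); so balance pass must finish by day 56 and therefore start by day 46.
Code integration feeds into balance pass (must start by day 46); so code integration must finish by day 46 and therefore start by day 43.
So code integration can start as early as day 30 and as late as day 43, giving 43 − 30 = 13 days of slack.

13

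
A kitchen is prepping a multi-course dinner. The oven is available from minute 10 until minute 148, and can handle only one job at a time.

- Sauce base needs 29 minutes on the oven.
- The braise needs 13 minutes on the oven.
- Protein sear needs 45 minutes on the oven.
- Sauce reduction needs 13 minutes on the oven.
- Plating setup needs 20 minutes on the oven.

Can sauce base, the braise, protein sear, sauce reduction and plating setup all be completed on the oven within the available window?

Yes

The oven window is 148 − 10 = 138 minutes.
Running back to back, the jobs need 29 + 13 + 45 + 13 + 20 = 120 minutes on the oven.
Since 120 ≤ 138, they fit within the window.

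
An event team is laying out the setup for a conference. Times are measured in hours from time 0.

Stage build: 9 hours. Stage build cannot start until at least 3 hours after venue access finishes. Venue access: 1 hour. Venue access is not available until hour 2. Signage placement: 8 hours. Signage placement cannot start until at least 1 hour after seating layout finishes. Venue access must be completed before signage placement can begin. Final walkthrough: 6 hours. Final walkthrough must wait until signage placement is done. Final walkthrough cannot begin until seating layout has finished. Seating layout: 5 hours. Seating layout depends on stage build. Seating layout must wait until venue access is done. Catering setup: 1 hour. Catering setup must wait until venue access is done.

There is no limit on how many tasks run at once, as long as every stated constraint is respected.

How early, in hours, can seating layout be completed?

20

Venue access waits on its own release at hour 2, so it starts at hour 2 and finishes at 2 + 1 = hour 3.
Stage build waits on venue access (finishes hour 3, plus 3-hour gap → hour 6), so it starts at hour 6 and finishes at 6 + 9 = hour 15.
Seating layout needs all of stage build (finishes hour 15); venue access (finishes hour 3). That puts its earliest start at hour 15; it finishes at 15 + 5 = hour 20.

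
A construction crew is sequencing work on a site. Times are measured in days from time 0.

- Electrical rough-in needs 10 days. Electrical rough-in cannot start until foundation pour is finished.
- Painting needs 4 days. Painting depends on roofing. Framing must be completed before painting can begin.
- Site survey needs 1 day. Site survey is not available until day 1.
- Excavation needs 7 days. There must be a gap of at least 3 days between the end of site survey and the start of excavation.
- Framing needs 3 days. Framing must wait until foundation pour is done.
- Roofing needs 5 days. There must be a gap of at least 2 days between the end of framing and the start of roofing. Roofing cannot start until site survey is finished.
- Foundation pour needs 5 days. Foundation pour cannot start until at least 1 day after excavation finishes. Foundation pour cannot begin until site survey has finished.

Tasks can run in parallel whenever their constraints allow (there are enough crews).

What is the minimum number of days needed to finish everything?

After its own release at day 1, site survey can start at day 1 and finishes at day 2.
Excavation waits on site survey (finishes day 2, plus 3-day gap → day 5), so it starts at day 5 and finishes at 5 + 7 = day 12.
Foundation pour has to wait for excavation (finishes day 12, plus 1-day gap → day 13); site survey (finishes day 2). The latest of these is day 13, so foundation pour runs day 13 to 13 + 5 = day 18.
After foundation pour (finishes day 18), electrical rough-in can start at day 18 and finishes at day 28.
Framing waits on foundation pour (finishes day 18), so it starts at day 18 and finishes at 18 + 3 = day 21.
Roofing cannot start until framing (finishes day 21, plus 2-day gap → day 23); site survey (finishes day 2). The controlling bound is day 23, so roofing finishes at 23 + 5 = day 28.
Painting has to wait for roofing (finishes day 28); framing (finishes day 21). The latest of these is day 28, so painting runs day 28 to 28 + 4 = day 32.
All tasks are finished once the last one completes. Finish times: Site survey at 2, Excavation at 12, Foundation pour at 18, Framing at 21, Roofing at 28, Electrical rough-in at 28, Painting at 32. The latest is day 32.

32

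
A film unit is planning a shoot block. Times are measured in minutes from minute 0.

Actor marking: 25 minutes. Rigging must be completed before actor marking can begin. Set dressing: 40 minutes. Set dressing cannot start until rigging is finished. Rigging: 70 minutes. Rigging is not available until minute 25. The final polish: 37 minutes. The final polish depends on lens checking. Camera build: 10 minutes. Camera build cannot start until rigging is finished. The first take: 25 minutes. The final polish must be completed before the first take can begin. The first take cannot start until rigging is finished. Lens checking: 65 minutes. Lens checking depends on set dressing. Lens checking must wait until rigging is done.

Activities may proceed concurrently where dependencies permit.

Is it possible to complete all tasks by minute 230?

After its own release at minute 25, rigging can start at minute 25 and finishes at minute 95.
Actor marking cannot begin until rigging (finishes minute 95). It runs from minute 95 to 95 + 25 = minute 120.
Camera build waits on rigging (finishes minute 95), so it starts at minute 95 and finishes at 95 + 10 = minute 105.
After rigging (finishes minute 95), set dressing can start at minute 95 and finishes at minute 135.
Lens checking has to wait for set dressing (finishes minute 135); rigging (finishes minute 95). The latest of these is minute 135, so lens checking runs minute 135 to 135 + 65 = minute 200.
The final polish waits on lens checking (finishes minute 200), so it starts at minute 200 and finishes at 200 + 37 = minute 237.
For the first take: the final polish (finishes minute 237); rigging (finishes minute 95). Taking the maximum gives a start of minute 237, and it finishes at 237 + 25 = minute 262.
The earliest everything can be done is minute 262, which is after the deadline of 230, so it is not possible.

No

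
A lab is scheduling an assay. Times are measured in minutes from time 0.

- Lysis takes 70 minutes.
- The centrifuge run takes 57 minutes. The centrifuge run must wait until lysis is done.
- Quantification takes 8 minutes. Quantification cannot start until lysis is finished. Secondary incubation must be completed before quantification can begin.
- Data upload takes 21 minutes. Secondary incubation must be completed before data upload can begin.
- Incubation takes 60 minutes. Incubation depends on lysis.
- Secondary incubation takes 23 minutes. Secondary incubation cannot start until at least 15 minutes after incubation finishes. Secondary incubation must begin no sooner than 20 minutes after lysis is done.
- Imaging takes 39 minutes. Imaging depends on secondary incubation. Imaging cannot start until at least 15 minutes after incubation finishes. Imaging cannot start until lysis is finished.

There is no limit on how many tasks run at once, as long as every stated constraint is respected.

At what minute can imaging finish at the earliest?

207

Nothing blocks lysis, so it runs from minute 0 to minute 70.
After lysis (finishes minute 70), incubation can start at minute 70 and finishes at minute 130.
Secondary incubation cannot start until incubation (finishes minute 130, plus 15-minute gap → minute 145); lysis (finishes minute 70, plus 20-minute gap → minute 90). The controlling bound is minute 145, so secondary incubation finishes at 145 + 23 = minute 168.
Imaging cannot start until secondary incubation (finishes minute 168); incubation (finishes minute 130, plus 15-minute gap → minute 145); lysis (finishes minute 70). The controlling bound is minute 168, so imaging finishes at 168 + 39 = minute 207.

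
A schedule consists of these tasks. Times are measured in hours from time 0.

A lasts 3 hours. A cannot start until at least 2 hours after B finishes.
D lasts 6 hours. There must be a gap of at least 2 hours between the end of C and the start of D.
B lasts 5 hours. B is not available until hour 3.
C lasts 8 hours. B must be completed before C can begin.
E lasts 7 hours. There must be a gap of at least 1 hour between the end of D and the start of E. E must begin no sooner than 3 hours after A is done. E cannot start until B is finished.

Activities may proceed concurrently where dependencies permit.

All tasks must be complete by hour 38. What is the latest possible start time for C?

14

To finish by hour 38, E (duration 7) must start no later than hour 31.
D must finish before E (must start by hour 31, minus 1-hour gap → hour 30). With a 6-hour duration, D must start by 30 − 6 = hour 24.
Since D (must start by hour 24, minus 2-hour gap → hour 22) depends on it, C must finish by hour 22. Backing off its 8-hour duration gives a latest start of hour 14.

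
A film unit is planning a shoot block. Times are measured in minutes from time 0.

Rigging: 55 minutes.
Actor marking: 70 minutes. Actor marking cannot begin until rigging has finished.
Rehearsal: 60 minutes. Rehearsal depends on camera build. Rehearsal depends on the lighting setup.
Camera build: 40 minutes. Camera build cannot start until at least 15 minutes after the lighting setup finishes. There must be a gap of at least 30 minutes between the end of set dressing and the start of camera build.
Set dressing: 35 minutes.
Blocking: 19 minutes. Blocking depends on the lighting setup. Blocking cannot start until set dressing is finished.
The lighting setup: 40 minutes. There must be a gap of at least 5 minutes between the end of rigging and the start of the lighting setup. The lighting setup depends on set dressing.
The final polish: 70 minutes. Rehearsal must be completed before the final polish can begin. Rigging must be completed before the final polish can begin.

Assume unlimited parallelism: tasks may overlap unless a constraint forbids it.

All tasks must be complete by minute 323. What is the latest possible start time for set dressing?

63

The final polish has no dependents, so it just needs to finish by minute 323. Starting by 323 − 70 = minute 253 achieves that.
Rehearsal feeds into the final polish (must start by minute 253); so rehearsal must finish by minute 253 and therefore start by minute 193.
Camera build has to be done before rehearsal (must start by minute 193). That means finishing by minute 193, i.e. starting by 193 − 40 = minute 153.
Blocking has no dependents, so it just needs to finish by minute 323. Starting by 323 − 19 = minute 304 achieves that.
The lighting setup must finish in time for camera build (must start by minute 153, minus 15-minute gap → minute 138); blocking (must start by minute 304); rehearsal (must start by minute 193). The tightest is minute 138, so the lighting setup must start by 138 − 40 = minute 98.
For set dressing: the lighting setup (must start by minute 98); camera build (must start by minute 153, minus 30-minute gap → minute 123); blocking (must start by minute 304). The most restrictive is minute 98; with a 35-minute duration, set dressing must start by minute 63.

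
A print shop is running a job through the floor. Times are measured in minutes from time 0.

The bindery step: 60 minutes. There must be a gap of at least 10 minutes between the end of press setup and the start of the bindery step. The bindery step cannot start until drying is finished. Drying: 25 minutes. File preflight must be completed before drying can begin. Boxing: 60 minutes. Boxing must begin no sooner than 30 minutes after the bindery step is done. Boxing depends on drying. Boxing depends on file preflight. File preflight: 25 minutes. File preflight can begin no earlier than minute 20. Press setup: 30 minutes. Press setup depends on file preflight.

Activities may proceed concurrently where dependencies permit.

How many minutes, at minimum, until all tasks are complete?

235

File preflight waits on its own release at minute 20, so it starts at minute 20 and finishes at 20 + 25 = minute 45.
After file preflight (finishes minute 45), drying can start at minute 45 and finishes at minute 70.
Press setup cannot begin until file preflight (finishes minute 45). It runs from minute 45 to 45 + 30 = minute 75.
The bindery step needs all of press setup (finishes minute 75, plus 10-minute gap → minute 85); drying (finishes minute 70). That puts its earliest start at minute 85; it finishes at 85 + 60 = minute 145.
For boxing: the bindery step (finishes minute 145, plus 30-minute gap → minute 175); drying (finishes minute 70); file preflight (finishes minute 45). Taking the maximum gives a start of minute 175, and it finishes at 175 + 60 = minute 235.
All tasks are finished once the last one completes. Finish times: File preflight at 45, Press setup at 75, Drying at 70, The bindery step at 145, Boxing at 235. The latest is minute 235.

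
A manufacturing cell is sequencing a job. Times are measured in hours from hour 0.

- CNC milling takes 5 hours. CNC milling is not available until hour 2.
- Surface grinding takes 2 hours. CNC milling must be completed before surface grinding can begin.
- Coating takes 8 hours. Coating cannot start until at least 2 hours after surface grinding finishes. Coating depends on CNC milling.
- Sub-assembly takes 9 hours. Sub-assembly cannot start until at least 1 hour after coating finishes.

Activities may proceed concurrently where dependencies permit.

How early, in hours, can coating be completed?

19

CNC milling waits on its own release at hour 2, so it starts at hour 2 and finishes at 2 + 5 = hour 7.
Surface grinding cannot begin until CNC milling (finishes hour 7). It runs from hour 7 to 7 + 2 = hour 9.
Coating cannot start until surface grinding (finishes hour 9, plus 2-hour gap → hour 11); CNC milling (finishes hour 7). The controlling bound is hour 11, so coating finishes at 11 + 8 = hour 19.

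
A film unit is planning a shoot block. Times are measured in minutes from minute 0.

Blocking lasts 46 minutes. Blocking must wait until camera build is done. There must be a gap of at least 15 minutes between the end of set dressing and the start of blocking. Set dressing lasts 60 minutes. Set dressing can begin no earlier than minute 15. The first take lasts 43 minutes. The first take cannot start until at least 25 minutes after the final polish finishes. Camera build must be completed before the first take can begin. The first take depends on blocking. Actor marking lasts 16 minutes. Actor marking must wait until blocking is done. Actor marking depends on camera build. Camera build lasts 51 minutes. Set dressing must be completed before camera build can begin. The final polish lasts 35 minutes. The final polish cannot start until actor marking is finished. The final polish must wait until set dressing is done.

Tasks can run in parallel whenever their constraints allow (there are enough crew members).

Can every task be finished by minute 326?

Set dressing cannot begin until its own release at minute 15. It runs from minute 15 to 15 + 60 = minute 75.
After set dressing (finishes minute 75), camera build can start at minute 75 and finishes at minute 126.
Blocking needs all of camera build (finishes minute 126); set dressing (finishes minute 75, plus 15-minute gap → minute 90). That puts its earliest start at minute 126; it finishes at 126 + 46 = minute 172.
Actor marking has to wait for blocking (finishes minute 172); camera build (finishes minute 126). The latest of these is minute 172, so actor marking runs minute 172 to 172 + 16 = minute 188.
The final polish needs all of actor marking (finishes minute 188); set dressing (finishes minute 75). That puts its earliest start at minute 188; it finishes at 188 + 35 = minute 223.
For the first take: the final polish (finishes minute 223, plus 25-minute gap → minute 248); camera build (finishes minute 126); blocking (finishes minute 172). Taking the maximum gives a start of minute 248, and it finishes at 248 + 43 = minute 291.
Every task is finished by minute 291, which is no later than the deadline of 326, so the schedule is feasible.

Yes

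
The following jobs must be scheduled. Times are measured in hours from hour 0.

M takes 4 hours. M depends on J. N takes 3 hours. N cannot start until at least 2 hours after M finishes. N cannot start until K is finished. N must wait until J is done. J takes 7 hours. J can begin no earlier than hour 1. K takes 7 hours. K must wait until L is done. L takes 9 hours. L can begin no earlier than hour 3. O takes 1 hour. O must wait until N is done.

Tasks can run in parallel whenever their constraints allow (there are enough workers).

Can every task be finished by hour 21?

No

L waits on its own release at hour 3, so it starts at hour 3 and finishes at 3 + 9 = hour 12.
After L (finishes hour 12), K can start at hour 12 and finishes at hour 19.
After its own release at hour 1, J can start at hour 1 and finishes at hour 8.
M cannot begin until J (finishes hour 8). It runs from hour 8 to 8 + 4 = hour 12.
N needs all of M (finishes hour 12, plus 2-hour gap → hour 14); K (finishes hour 19); J (finishes hour 8). That puts its earliest start at hour 19; it finishes at 19 + 3 = hour 22.
O waits on N (finishes hour 22), so it starts at hour 22 and finishes at 22 + 1 = hour 23.
The earliest everything can be done is hour 23, which is after the deadline of 21, so it is not possible.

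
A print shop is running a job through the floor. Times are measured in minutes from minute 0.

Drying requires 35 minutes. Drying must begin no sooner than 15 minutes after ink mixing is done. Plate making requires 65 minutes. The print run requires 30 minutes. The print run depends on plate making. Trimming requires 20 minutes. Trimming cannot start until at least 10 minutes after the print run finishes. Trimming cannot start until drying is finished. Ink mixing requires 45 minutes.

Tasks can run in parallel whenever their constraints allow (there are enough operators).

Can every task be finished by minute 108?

No

Ink mixing can start immediately at minute 0; it finishes at minute 45.
Drying waits on ink mixing (finishes minute 45, plus 15-minute gap → minute 60), so it starts at minute 60 and finishes at 60 + 35 = minute 95.
Plate making has no prerequisites, so it starts at minute 0 and finishes at minute 65.
The print run waits on plate making (finishes minute 65), so it starts at minute 65 and finishes at 65 + 30 = minute 95.
For trimming: the print run (finishes minute 95, plus 10-minute gap → minute 105); drying (finishes minute 95). Taking the maximum gives a start of minute 105, and it finishes at 105 + 20 = minute 125.
The earliest everything can be done is minute 125, which is after the deadline of 108, so it is not possible.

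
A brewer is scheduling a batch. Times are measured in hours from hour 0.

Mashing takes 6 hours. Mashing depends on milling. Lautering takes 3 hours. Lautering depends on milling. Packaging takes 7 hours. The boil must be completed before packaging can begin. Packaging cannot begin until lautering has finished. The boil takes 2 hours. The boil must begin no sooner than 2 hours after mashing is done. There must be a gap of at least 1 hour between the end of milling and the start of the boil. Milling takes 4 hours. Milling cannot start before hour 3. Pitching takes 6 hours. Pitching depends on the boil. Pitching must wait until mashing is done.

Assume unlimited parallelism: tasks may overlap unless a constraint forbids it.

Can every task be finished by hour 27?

Milling cannot begin until its own release at hour 3. It runs from hour 3 to 3 + 4 = hour 7.
After milling (finishes hour 7), lautering can start at hour 7 and finishes at hour 10.
After milling (finishes hour 7), mashing can start at hour 7 and finishes at hour 13.
The boil cannot start until mashing (finishes hour 13, plus 2-hour gap → hour 15); milling (finishes hour 7, plus 1-hour gap → hour 8). The controlling bound is hour 15, so the boil finishes at 15 + 2 = hour 17.
Packaging cannot start until the boil (finishes hour 17); lautering (finishes hour 10). The controlling bound is hour 17, so packaging finishes at 17 + 7 = hour 24.
For pitching: the boil (finishes hour 17); mashing (finishes hour 13). Taking the maximum gives a start of hour 17, and it finishes at 17 + 6 = hour 23.
Every task is finished by hour 24, which is no later than the deadline of 27, so the schedule is feasible.

Yes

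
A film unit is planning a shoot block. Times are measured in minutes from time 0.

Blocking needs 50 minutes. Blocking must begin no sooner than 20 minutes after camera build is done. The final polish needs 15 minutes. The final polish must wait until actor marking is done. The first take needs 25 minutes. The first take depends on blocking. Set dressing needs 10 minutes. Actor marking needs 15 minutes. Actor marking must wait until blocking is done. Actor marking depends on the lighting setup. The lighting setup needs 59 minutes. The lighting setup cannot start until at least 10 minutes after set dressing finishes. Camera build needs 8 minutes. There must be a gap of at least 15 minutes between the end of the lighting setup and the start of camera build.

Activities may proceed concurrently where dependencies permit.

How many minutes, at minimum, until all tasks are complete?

Nothing blocks set dressing, so it runs from minute 0 to minute 10.
The lighting setup cannot begin until set dressing (finishes minute 10, plus 10-minute gap → minute 20). It runs from minute 20 to 20 + 59 = minute 79.
Camera build waits on the lighting setup (finishes minute 79, plus 15-minute gap → minute 94), so it starts at minute 94 and finishes at 94 + 8 = minute 102.
Blocking waits on camera build (finishes minute 102, plus 20-minute gap → minute 122), so it starts at minute 122 and finishes at 122 + 50 = minute 172.
The first take waits on blocking (finishes minute 172), so it starts at minute 172 and finishes at 172 + 25 = minute 197.
For actor marking: blocking (finishes minute 172); the lighting setup (finishes minute 79). Taking the maximum gives a start of minute 172, and it finishes at 172 + 15 = minute 187.
After actor marking (finishes minute 187), the final polish can start at minute 187 and finishes at minute 202.
All tasks are finished once the last one completes. Finish times: Set dressing at 10, The lighting setup at 79, Camera build at 102, Blocking at 172, Actor marking at 187, The final polish at 202, The first take at 197. The latest is minute 202.

202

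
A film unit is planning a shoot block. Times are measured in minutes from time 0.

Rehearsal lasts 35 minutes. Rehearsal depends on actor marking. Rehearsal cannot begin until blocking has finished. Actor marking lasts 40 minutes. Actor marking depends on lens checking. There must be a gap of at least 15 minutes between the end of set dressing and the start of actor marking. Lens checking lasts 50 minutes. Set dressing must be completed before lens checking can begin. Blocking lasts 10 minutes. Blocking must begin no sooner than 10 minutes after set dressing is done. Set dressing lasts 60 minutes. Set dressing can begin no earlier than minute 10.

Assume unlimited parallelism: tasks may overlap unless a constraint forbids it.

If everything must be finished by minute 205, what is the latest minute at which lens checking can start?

Rehearsal has no dependents, so it just needs to finish by minute 205. Starting by 205 − 35 = minute 170 achieves that.
Actor marking must finish before rehearsal (must start by minute 170). With a 40-minute duration, actor marking must start by 170 − 40 = minute 130.
Lens checking must finish before actor marking (must start by minute 130). With a 50-minute duration, lens checking must start by 130 − 50 = minute 80.

80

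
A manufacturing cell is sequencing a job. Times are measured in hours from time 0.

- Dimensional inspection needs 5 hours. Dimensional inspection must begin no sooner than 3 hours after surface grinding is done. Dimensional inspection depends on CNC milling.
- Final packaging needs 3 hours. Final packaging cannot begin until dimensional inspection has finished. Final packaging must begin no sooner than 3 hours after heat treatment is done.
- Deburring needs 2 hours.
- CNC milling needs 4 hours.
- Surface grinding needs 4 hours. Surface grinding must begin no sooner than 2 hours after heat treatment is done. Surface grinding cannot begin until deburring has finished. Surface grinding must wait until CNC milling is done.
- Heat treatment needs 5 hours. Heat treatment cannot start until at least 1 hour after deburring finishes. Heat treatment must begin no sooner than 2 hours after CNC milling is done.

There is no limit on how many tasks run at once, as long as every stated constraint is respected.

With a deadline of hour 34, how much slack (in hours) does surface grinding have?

CNC milling can start immediately at hour 0; it finishes at hour 4.
Deburring has no prerequisites, so it starts at hour 0 and finishes at hour 2.
Heat treatment cannot start until deburring (finishes hour 2, plus 1-hour gap → hour 3); CNC milling (finishes hour 4, plus 2-hour gap → hour 6). The controlling bound is hour 6, so heat treatment finishes at 6 + 5 = hour 11.
Surface grinding has to wait for heat treatment (finishes hour 11, plus 2-hour gap → hour 13); deburring (finishes hour 2); CNC milling (finishes hour 4). The latest of these is hour 13, so surface grinding runs hour 13 to 13 + 4 = hour 17.

Working backward from the deadline:
Final packaging has no dependents, so it just needs to finish by hour 34. Starting by 34 − 3 = hour 31 achieves that.
Dimensional inspection has to be done before final packaging (must start by hour 31). That means finishing by hour 31, i.e. starting by 31 − 5 = hour 26.
Surface grinding has to be done before dimensional inspection (must start by hour 26, minus 3-hour gap → hour 23). That means finishing by hour 23, i.e. starting by 23 − 4 = hour 19.
So surface grinding can start as early as hour 13 and as late as hour 19, giving 19 − 13 = 6 hours of slack.

6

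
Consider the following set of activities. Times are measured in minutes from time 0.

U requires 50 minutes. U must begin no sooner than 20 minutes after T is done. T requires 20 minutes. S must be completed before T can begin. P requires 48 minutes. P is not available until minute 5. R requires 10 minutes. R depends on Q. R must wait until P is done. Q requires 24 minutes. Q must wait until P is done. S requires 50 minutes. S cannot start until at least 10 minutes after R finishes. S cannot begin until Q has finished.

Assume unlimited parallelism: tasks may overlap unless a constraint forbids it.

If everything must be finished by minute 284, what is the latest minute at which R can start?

To finish by minute 284, U (duration 50) must start no later than minute 234.
T must finish before U (must start by minute 234, minus 20-minute gap → minute 214). With a 20-minute duration, T must start by 214 − 20 = minute 194.
S must finish before T (must start by minute 194). With a 50-minute duration, S must start by 194 − 50 = minute 144.
R must finish before S (must start by minute 144, minus 10-minute gap → minute 134). With a 10-minute duration, R must start by 134 − 10 = minute 124.

124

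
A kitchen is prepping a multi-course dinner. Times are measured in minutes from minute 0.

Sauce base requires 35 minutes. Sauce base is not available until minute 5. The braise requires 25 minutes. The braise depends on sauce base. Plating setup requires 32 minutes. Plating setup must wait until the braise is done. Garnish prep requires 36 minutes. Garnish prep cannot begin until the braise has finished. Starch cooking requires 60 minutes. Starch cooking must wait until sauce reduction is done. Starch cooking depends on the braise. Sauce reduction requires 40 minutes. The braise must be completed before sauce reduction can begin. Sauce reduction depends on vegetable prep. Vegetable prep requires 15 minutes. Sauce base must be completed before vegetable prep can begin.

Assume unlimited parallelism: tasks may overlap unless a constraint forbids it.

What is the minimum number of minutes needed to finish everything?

After its own release at minute 5, sauce base can start at minute 5 and finishes at minute 40.
Vegetable prep cannot begin until sauce base (finishes minute 40). It runs from minute 40 to 40 + 15 = minute 55.
After sauce base (finishes minute 40), the braise can start at minute 40 and finishes at minute 65.
Garnish prep waits on the braise (finishes minute 65), so it starts at minute 65 and finishes at 65 + 36 = minute 101.
Plating setup waits on the braise (finishes minute 65), so it starts at minute 65 and finishes at 65 + 32 = minute 97.
For sauce reduction: the braise (finishes minute 65); vegetable prep (finishes minute 55). Taking the maximum gives a start of minute 65, and it finishes at 65 + 40 = minute 105.
For starch cooking: sauce reduction (finishes minute 105); the braise (finishes minute 65). Taking the maximum gives a start of minute 105, and it finishes at 105 + 60 = minute 165.
All tasks are finished once the last one completes. Finish times: Sauce base at 40, The braise at 65, Vegetable prep at 55, Sauce reduction at 105, Starch cooking at 165, Plating setup at 97, Garnish prep at 101. The latest is minute 165.

165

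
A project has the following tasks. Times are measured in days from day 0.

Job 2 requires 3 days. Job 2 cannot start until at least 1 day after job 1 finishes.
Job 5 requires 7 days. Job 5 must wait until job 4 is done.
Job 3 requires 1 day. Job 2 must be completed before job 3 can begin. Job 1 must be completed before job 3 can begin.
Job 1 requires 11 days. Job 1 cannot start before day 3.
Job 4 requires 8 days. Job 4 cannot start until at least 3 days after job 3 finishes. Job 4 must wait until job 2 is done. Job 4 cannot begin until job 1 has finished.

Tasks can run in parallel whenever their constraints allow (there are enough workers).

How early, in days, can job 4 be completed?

30

Job 1 waits on its own release at day 3, so it starts at day 3 and finishes at 3 + 11 = day 14.
Job 2 waits on job 1 (finishes day 14, plus 1-day gap → day 15), so it starts at day 15 and finishes at 15 + 3 = day 18.
Job 3 cannot start until job 2 (finishes day 18); job 1 (finishes day 14). The controlling bound is day 18, so job 3 finishes at 18 + 1 = day 19.
Job 4 cannot start until job 3 (finishes day 19, plus 3-day gap → day 22); job 2 (finishes day 18); job 1 (finishes day 14). The controlling bound is day 22, so job 4 finishes at 22 + 8 = day 30.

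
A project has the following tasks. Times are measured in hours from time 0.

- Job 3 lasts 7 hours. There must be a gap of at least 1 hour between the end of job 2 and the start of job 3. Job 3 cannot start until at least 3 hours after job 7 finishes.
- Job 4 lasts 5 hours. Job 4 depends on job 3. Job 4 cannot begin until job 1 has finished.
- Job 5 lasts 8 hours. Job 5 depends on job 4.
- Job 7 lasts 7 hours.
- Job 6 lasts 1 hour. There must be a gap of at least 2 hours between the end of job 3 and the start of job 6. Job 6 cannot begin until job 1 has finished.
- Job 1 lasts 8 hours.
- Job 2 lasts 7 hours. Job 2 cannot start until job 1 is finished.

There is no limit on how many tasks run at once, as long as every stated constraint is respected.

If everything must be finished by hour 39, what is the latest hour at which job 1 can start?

Job 5 must finish by hour 39; it takes 8 hours, so it must start by 39 − 8 = hour 31.
Job 4 feeds into job 5 (must start by hour 31); so job 4 must finish by hour 31 and therefore start by hour 26.
Job 6 must finish by hour 39; it takes 1 hour, so it must start by 39 − 1 = hour 38.
Job 3 feeds job 4 (must start by hour 26); job 6 (must start by hour 38, minus 2-hour gap → hour 36). Taking the minimum, job 3 must finish by hour 26 and start by 26 − 7 = hour 19.
Job 2 feeds into job 3 (must start by hour 19, minus 1-hour gap → hour 18); so job 2 must finish by hour 18 and therefore start by hour 11.
Job 1 has several dependents: job 2 (must start by hour 11); job 4 (must start by hour 26); job 6 (must start by hour 38). The earliest of those limits is hour 11, so job 1 must start by 11 − 8 = hour 3.

3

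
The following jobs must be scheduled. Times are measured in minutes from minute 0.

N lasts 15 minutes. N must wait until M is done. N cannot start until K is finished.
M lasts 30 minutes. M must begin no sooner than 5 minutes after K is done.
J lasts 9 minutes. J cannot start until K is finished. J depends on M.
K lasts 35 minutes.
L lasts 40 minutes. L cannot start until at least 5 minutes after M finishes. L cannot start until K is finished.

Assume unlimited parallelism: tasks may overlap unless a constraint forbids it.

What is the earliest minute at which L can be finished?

115

K has no prerequisites, so it starts at minute 0 and finishes at minute 35.
M cannot begin until K (finishes minute 35, plus 5-minute gap → minute 40). It runs from minute 40 to 40 + 30 = minute 70.
L cannot start until M (finishes minute 70, plus 5-minute gap → minute 75); K (finishes minute 35). The controlling bound is minute 75, so L finishes at 75 + 40 = minute 115.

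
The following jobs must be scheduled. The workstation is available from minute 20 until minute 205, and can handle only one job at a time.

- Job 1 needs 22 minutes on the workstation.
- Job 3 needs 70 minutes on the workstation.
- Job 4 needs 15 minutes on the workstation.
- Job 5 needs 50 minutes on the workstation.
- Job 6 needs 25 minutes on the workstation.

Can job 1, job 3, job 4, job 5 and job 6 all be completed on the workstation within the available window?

Yes

The workstation window is 205 − 20 = 185 minutes.
Running back to back, the jobs need 22 + 70 + 15 + 50 + 25 = 182 minutes on the workstation.
Since 182 ≤ 185, they fit within the window.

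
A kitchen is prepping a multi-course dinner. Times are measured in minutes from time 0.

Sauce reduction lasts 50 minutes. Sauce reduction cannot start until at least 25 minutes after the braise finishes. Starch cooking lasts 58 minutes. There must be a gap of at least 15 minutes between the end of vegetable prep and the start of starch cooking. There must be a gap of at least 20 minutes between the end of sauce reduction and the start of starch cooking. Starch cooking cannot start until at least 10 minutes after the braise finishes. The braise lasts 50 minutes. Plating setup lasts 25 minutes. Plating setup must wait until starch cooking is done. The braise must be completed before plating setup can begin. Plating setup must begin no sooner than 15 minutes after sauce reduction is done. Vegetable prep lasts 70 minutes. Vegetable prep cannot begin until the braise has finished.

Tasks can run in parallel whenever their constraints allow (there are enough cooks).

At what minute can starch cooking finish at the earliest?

The braise can start immediately at minute 0; it finishes at minute 50.
Sauce reduction cannot begin until the braise (finishes minute 50, plus 25-minute gap → minute 75). It runs from minute 75 to 75 + 50 = minute 125.
After the braise (finishes minute 50), vegetable prep can start at minute 50 and finishes at minute 120.
Starch cooking has to wait for vegetable prep (finishes minute 120, plus 15-minute gap → minute 135); sauce reduction (finishes minute 125, plus 20-minute gap → minute 145); the braise (finishes minute 50, plus 10-minute gap → minute 60). The latest of these is minute 145, so starch cooking runs minute 145 to 145 + 58 = minute 203.

203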